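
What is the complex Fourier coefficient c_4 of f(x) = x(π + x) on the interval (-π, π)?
Compute the real Fourier coefficients first: a_4 = 1/4, b_4 = -π/2.
Then c_4 = (a_4 − i·b_4)/2 = 1/8 + i·π/4.

Final answer: 1/8 + i·π/4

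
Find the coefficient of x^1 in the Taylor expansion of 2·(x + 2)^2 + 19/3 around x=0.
Expand to order 1: 2·(x + 2)^2 + 19/3 = 8·x + 43/3 + O(x^2).
The coefficient of x^1 is 8.

Final answer: 8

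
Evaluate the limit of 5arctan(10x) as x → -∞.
Evaluate the dominant behaviour as x → -∞; each term tends to a finite value or vanishes.
Limit = -5·π/2.

Final answer: -5·π/2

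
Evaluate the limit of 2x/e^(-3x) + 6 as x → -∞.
The quotient is an ∞/∞ indeterminate form as x → -∞.
Compare growth rates of the dominant terms (exponentials ≫ polynomials ≫ logarithms), or apply L'Hôpital's rule; the quotient → 0.
Adding the constant: 0 + 6 = 6. Limit = 6.

Final answer: 6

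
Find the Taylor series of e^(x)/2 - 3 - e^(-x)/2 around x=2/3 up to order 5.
(-6·e^(2/3) - 1 + e^(4/3))·e^(-2/3)/2 + (1 + e^(4/3))·e^(-2/3)·(x - 2/3)/2 + (-1 + e^(4/3))·e^(-2/3)·(x - 2/3)^2/4 + (1 + e^(4/3))·e^(-2/3)·(x - 2/3)^3/12 + (-1 + e^(4/3))·e^(-2/3)·(x - 2/3)^4/48 + (1 + e^(4/3))·e^(-2/3)·(x - 2/3)^5/240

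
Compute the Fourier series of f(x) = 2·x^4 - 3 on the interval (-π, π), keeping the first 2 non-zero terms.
(96 - 16·π^2)·cos(x) - 3 + 2·π^4/5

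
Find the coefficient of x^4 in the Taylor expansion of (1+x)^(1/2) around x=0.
Expand to order 4: (1+x)^(1/2) = -5·x^4/128 + x^3/16 - x^2/8 + x/2 + 1 + O(x^5).
The coefficient of x^4 is -5/128.

Final answer: -5/128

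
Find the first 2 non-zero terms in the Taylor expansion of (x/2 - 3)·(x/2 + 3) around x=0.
x^2/4 - 9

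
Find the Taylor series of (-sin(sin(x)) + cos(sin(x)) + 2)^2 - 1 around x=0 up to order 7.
83·x^7/168 - 37·x^6/180 - 27·x^5/20 + 5·x^4/6 + 3·x^3 - 2·x^2 - 6·x + 8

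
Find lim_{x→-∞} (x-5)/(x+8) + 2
Evaluate the dominant behaviour as x → -∞; each term tends to a finite value or vanishes.
Limit = 3.

Final answer: 3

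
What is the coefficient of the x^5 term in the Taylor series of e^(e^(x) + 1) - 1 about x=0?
Expand to order 5: e^(e^(x) + 1) - 1 = 13·x^5·e^(2)/30 + 5·x^4·e^(2)/8 + 5·x^3·e^(2)/6 + x^2·e^(2) + x·e^(2) - 1 + e^(2) + O(x^6).
The coefficient of x^5 is 13·e^(2)/30.

Final answer: 13·e^(2)/30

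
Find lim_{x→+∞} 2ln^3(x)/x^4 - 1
The quotient is an ∞/∞ indeterminate form as x → +∞.
The polynomial denominator x^4 dominates the logarithmic numerator (any positive power of x ≫ ln^3(x) as x → ∞), so the quotient → 0.
Adding the constant: 0 - 1 = -1. Limit = -1.

Final answer: -1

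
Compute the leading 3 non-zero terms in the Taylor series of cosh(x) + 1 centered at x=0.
x^4/24 + x^2/2 + 2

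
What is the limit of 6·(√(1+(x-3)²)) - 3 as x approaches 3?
Direct substitution at x = 3 gives 3.

Final answer: 3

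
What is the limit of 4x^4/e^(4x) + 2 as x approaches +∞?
The quotient is an ∞/∞ indeterminate form as x → +∞.
The exponential denominator e^(4x) dominates the polynomial numerator (e^x ≫ x^4 as x → ∞), so the quotient → 0.
Adding the constant: 0 + 2 = 2. Limit = 2.

Final answer: 2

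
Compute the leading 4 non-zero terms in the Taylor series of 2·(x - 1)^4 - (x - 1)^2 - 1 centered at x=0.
2·x^4 - 8·x^3 + 11·x^2 - 6·x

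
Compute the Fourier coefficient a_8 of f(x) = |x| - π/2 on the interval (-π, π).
a_8 = (1/π) ∫_{-π}^{π} f(x)·cos(8x) dx.
Evaluate the integral (use parity and integration by parts as needed): a_8 = 0.

Final answer: 0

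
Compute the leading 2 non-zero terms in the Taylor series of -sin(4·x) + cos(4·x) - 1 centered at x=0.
-8·x^2 - 4·x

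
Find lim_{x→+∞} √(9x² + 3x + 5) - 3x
As x → +∞: multiply by the conjugate to get (3x+5)/(√(9x²+3x+5)+3x); the denominator ~ 6x, so the limit is 3/6 = 1/2.
Limit = 1/2.

Final answer: 1/2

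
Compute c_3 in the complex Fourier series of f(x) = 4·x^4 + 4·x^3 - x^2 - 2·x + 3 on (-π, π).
Compute the real Fourier coefficients first: a_3 = 76/27 - 32·π^2/9, b_3 = -28/9 + 8·π^2/3.
Then c_3 = (a_3 − i·b_3)/2 = -16·π^2/9 + 38/27 - 4·i·π^2/3 + 14·i/9.

Final answer: -16·π^2/9 + 38/27 - 4·i·π^2/3 + 14·i/9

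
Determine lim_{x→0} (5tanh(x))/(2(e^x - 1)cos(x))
Both numerator and denominator → 0 as x → 0; this is a 0/0 indeterminate form.
Expand each to leading order near x = 0: numerator ~ 5·x, denominator ~ 2·x.
The limit of the ratio is 5/2.

Final answer: 5/2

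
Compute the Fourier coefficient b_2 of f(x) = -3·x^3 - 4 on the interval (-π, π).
b_2 = (1/π) ∫_{-π}^{π} f(x)·sin(2x) dx.
Evaluate the integral (use parity and integration by parts as needed): b_2 = -9/2 + 3·π^2.

Final answer: -9/2 + 3·π^2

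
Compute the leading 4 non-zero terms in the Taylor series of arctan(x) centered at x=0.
-x^7/7 + x^5/5 - x^3/3 + x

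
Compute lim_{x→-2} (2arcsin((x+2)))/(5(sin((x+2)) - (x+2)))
Both numerator and denominator → 0 as x → -2; this is a 0/0 indeterminate form.
Expand each to leading order near x = -2: numerator ~ 2·(x + 2), denominator ~ -5·(x + 2)^3/6.
The limit of the ratio is -∞.

Final answer: -∞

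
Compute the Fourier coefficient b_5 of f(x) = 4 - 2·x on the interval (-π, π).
b_5 = (1/π) ∫_{-π}^{π} f(x)·sin(5x) dx.
Evaluate the integral (use parity and integration by parts as needed): b_5 = -4/5.

Final answer: -4/5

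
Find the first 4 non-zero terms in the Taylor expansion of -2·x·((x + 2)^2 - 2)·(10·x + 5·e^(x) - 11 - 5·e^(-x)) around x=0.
-140·x^4/3 - 138·x^3 + 8·x^2 + 44·x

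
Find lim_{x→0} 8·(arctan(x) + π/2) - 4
Direct substitution at x = 0 gives -4 + 4·π.

Final answer: -4 + 4·π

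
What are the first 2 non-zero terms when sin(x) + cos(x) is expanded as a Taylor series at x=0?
x + 1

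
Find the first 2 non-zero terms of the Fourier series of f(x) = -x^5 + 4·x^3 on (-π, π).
(-288 - 2·π^4 + 48·π^2)·sin(x) + (-9·π^2 + 27/2 + π^4)·sin(2·x)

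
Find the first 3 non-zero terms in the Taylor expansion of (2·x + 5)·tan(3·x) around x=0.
45·x^3 + 6·x^2 + 15·x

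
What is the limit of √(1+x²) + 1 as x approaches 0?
Direct substitution at x = 0 gives 2.

Final answer: 2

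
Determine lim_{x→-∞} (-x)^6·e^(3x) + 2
The product is a 0·∞ indeterminate form at x → -∞.
Rewrite the product as (-x)^6 / e^(-3x) (an ∞/∞ form) and apply L'Hôpital, or use the standard hierarchy e^(3|x|) ≫ |(-x)^6| as x → -∞.
The indeterminate product → 0, so the limit = 2.

Final answer: 2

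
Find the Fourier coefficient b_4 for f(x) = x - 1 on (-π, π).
b_4 = (1/π) ∫_{-π}^{π} f(x)·sin(4x) dx.
Evaluate the integral (use parity and integration by parts as needed): b_4 = -1/2.

Final answer: -1/2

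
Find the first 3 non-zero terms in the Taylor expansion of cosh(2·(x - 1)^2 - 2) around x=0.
-8·x^3 + 8·x^2 + 1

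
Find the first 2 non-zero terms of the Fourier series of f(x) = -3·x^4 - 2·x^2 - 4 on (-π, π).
(-136 + 24·π^2)·cos(x) - 3·π^4/5 - 2·π^2/3 - 4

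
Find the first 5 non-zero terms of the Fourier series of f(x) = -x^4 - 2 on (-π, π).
(-48 + 8·π^2)·cos(x) + (3 - 2·π^2)·cos(2·x) + (-16/27 + 8·π^2/9)·cos(3·x) + (3/16 - π^2/2)·cos(4·x) - π^4/5 - 2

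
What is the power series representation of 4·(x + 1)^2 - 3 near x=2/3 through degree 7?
73/9 + 40·(x - 2/3)/3 + 4·(x - 2/3)^2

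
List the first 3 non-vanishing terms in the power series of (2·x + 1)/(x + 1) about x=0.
-x^2 + x + 1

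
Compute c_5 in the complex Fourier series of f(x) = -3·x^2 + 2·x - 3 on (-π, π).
Compute the real Fourier coefficients first: a_5 = 12/25, b_5 = 4/5.
Then c_5 = (a_5 − i·b_5)/2 = 6/25 - 2·i/5.

Final answer: 6/25 - 2·i/5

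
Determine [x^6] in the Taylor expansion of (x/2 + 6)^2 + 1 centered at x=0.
Expand to order 6: (x/2 + 6)^2 + 1 = x^2/4 + 6·x + 37 + O(x^7).
The coefficient of x^6 is 0.

Final answer: 0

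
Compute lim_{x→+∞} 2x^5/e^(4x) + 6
The quotient is an ∞/∞ indeterminate form as x → +∞.
The exponential denominator e^(4x) dominates the polynomial numerator (e^x ≫ x^5 as x → ∞), so the quotient → 0.
Adding the constant: 0 + 6 = 6. Limit = 6.

Final answer: 6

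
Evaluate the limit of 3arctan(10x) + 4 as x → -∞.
Evaluate the dominant behaviour as x → -∞; each term tends to a finite value or vanishes.
Limit = 4 - 3·π/2.

Final answer: 4 - 3·π/2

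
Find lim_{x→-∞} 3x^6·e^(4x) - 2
The product is a 0·∞ indeterminate form at x → -∞.
Rewrite the product as 3x^6 / e^(-4x) (an ∞/∞ form) and apply L'Hôpital, or use the standard hierarchy e^(4|x|) ≫ |x^6| as x → -∞.
The indeterminate product → 0, so the limit = -2.

Final answer: -2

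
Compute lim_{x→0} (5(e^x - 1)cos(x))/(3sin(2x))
Both numerator and denominator → 0 as x → 0; this is a 0/0 indeterminate form.
Expand each to leading order near x = 0: numerator ~ 5·x, denominator ~ 6·x.
The limit of the ratio is 5/6.

Final answer: 5/6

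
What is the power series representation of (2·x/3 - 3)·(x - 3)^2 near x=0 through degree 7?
2·x^3/3 - 7·x^2 + 24·x - 27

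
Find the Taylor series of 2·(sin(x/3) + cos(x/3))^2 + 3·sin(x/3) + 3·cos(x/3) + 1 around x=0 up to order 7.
-37·x^7/1574640 - x^6/174960 + 67·x^5/29160 + x^4/648 - 19·x^3/162 - x^2/6 + 7·x/3 + 6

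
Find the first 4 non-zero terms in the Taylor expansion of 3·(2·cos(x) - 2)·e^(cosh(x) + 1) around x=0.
-41·x^8·e^(2)/448 - 23·x^6·e^(2)/60 - 5·x^4·e^(2)/4 - 3·x^2·e^(2)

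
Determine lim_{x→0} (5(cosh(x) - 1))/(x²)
Both numerator and denominator → 0 as x → 0; this is a 0/0 indeterminate form.
Expand each to leading order near x = 0: numerator ~ 5·x^2/2, denominator ~ x^2.
The limit of the ratio is 5/2.

Final answer: 5/2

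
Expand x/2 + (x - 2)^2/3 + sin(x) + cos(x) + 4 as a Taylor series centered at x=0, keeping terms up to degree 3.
-x^3/6 - x^2/6 + x/6 + 19/3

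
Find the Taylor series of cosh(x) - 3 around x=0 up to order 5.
x^4/24 + x^2/2 - 2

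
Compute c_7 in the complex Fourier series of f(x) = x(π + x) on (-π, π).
Compute the real Fourier coefficients first: a_7 = -4/49, b_7 = 2·π/7.
Then c_7 = (a_7 − i·b_7)/2 = -2/49 - i·π/7.

Final answer: -2/49 - i·π/7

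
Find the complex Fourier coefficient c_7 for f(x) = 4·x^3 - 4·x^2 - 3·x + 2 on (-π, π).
Compute the real Fourier coefficients first: a_7 = 16/49, b_7 = -342/343 + 8·π^2/7.
Then c_7 = (a_7 − i·b_7)/2 = 8/49 - 4·i·π^2/7 + 171·i/343.

Final answer: 8/49 - 4·i·π^2/7 + 171·i/343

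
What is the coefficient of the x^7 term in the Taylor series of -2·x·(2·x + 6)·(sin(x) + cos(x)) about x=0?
Expand to order 7: -2·x·(2·x + 6)·(sin(x) + cos(x)) = -x^7/60 - 4·x^6/15 + x^5/6 + 4·x^4 + 2·x^3 - 16·x^2 - 12·x + O(x^8).
The coefficient of x^7 is -1/60.

Final answer: -1/60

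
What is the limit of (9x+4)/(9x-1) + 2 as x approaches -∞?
Evaluate the dominant behaviour as x → -∞; each term tends to a finite value or vanishes.
Limit = 3.

Final answer: 3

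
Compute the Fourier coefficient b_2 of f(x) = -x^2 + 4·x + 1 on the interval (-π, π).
b_2 = (1/π) ∫_{-π}^{π} f(x)·sin(2x) dx.
Evaluate the integral (use parity and integration by parts as needed): b_2 = -4.

Final answer: -4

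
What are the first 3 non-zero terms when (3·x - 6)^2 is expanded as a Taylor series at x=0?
9·x^2 - 36·x + 36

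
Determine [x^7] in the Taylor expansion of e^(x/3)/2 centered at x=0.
Expand to order 7: e^(x/3)/2 = x^7/22044960 + x^6/1049760 + x^5/58320 + x^4/3888 + x^3/324 + x^2/36 + x/6 + 1/2 + O(x^8).
The coefficient of x^7 is 1/22044960.

Final answer: 1/22044960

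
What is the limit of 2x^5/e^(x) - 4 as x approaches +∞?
The quotient is an ∞/∞ indeterminate form as x → +∞.
The exponential denominator e^(x) dominates the polynomial numerator (e^x ≫ x^5 as x → ∞), so the quotient → 0.
Adding the constant: 0 - 4 = -4. Limit = -4.

Final answer: -4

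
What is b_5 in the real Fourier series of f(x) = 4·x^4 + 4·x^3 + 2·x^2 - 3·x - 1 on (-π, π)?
b_5 = (1/π) ∫_{-π}^{π} f(x)·sin(5x) dx.
Evaluate the integral (use parity and integration by parts as needed): b_5 = -198/125 + 8·π^2/5.

Final answer: -198/125 + 8·π^2/5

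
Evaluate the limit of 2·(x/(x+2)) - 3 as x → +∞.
Evaluate the dominant behaviour as x → +∞; each term tends to a finite value or vanishes.
Limit = -1.

Final answer: -1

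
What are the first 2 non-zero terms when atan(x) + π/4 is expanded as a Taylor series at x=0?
x + π/4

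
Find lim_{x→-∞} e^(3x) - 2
Evaluate the dominant behaviour as x → -∞; each term tends to a finite value or vanishes.
Limit = -2.

Final answer: -2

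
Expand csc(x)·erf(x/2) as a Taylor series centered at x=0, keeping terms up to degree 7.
19·x^6/(17280·√(π)) + 17·x^4/(1440·√(π)) + x^2/(12·√(π)) + 1/√(π)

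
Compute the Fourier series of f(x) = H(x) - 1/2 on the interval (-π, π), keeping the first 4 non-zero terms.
2·sin(x)/π + 2·sin(3·x)/(3·π) + 2·sin(5·x)/(5·π) + 2·sin(7·x)/(7·π)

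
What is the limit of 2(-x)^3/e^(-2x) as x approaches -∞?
This is an ∞/∞ indeterminate form as x → -∞.
Compare growth rates of the dominant terms (exponentials ≫ polynomials ≫ logarithms), or apply L'Hôpital's rule; the quotient → 0.
Limit = 0.

Final answer: 0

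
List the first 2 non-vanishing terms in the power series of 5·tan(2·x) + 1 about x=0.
10·x + 1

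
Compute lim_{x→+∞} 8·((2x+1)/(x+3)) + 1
Evaluate the dominant behaviour as x → +∞; each term tends to a finite value or vanishes.
Limit = 17.

Final answer: 17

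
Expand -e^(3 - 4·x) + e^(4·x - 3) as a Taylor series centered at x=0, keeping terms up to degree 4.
x^4·(-32·e^(3)/3 + 32·e^(-3)/3) + x^3·(32·e^(-3)/3 + 32·e^(3)/3) + x^2·(-8·e^(3) + 8·e^(-3)) + x·(4·e^(-3) + 4·e^(3)) - e^(3) + e^(-3)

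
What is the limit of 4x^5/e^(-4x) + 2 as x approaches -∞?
The quotient is an ∞/∞ indeterminate form as x → -∞.
Compare growth rates of the dominant terms (exponentials ≫ polynomials ≫ logarithms), or apply L'Hôpital's rule; the quotient → 0.
Adding the constant: 0 + 2 = 2. Limit = 2.

Final answer: 2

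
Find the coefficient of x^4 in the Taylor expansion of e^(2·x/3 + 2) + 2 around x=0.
Expand to order 4: e^(2·x/3 + 2) + 2 = 2·x^4·e^(2)/243 + 4·x^3·e^(2)/81 + 2·x^2·e^(2)/9 + 2·x·e^(2)/3 + 2 + e^(2) + O(x^5).
The coefficient of x^4 is 2·e^(2)/243.

Final answer: 2·e^(2)/243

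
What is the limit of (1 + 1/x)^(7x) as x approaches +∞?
As x → +∞: write (1 + 1/x)^(7x) = ((1 + 1/x)^x)^7 → (e^1)^7 = e^7.
Limit = e^(7).

Final answer: e^(7)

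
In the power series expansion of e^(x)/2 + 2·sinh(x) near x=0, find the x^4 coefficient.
Expand to order 4: e^(x)/2 + 2·sinh(x) = x^4/48 + 5·x^3/12 + x^2/4 + 5·x/2 + 1/2 + O(x^5).
The coefficient of x^4 is 1/48.

Final answer: 1/48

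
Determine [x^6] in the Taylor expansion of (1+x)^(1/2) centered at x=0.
Expand to order 6: (1+x)^(1/2) = -21·x^6/1024 + 7·x^5/256 - 5·x^4/128 + x^3/16 - x^2/8 + x/2 + 1 + O(x^7).
The coefficient of x^6 is -21/1024.

Final answer: -21/1024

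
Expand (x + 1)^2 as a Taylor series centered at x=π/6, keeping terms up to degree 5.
π^2/36 + 1 + π/3 + (π/3 + 2)·(x - π/6) + (x - π/6)^2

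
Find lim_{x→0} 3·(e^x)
Direct substitution at x = 0 gives 3.

Final answer: 3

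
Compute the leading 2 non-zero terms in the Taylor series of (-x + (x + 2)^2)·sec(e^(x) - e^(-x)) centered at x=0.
3·x + 4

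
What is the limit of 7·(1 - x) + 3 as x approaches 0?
Direct substitution at x = 0 gives 10.

Final answer: 10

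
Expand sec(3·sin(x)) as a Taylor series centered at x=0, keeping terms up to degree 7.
4057·x^6/80 + 123·x^4/8 + 9·x^2/2 + 1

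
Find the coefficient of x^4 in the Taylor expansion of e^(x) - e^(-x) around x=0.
Expand to order 4: e^(x) - e^(-x) = x^3/3 + 2·x + O(x^5).
The coefficient of x^4 is 0.

Final answer: 0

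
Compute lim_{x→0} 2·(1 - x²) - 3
Direct substitution at x = 0 gives -1.

Final answer: -1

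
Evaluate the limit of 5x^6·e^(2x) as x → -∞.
This is a 0·∞ indeterminate form at x → -∞.
Rewrite the product as 5x^6 / e^(-2x) (an ∞/∞ form) and apply L'Hôpital, or use the standard hierarchy e^(2|x|) ≫ |x^6| as x → -∞.
The indeterminate product → 0, so the limit = 0.

Final answer: 0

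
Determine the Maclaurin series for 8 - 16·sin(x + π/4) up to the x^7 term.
√(2)·x^7/630 + √(2)·x^6/90 - √(2)·x^5/15 - √(2)·x^4/3 + 4·√(2)·x^3/3 + 4·√(2)·x^2 - 8·√(2)·x - 8·√(2) + 8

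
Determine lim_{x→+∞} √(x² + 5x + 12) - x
As x → +∞: multiply by the conjugate to get (5x+12)/(√(x²+5x+12)+x); the denominator ~ 2x, so the limit is 5/2.
Limit = 5/2.

Final answer: 5/2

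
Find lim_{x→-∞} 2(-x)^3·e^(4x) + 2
The product is a 0·∞ indeterminate form at x → -∞.
Rewrite the product as 2(-x)^3 / e^(-4x) (an ∞/∞ form) and apply L'Hôpital, or use the standard hierarchy e^(4|x|) ≫ |(-x)^3| as x → -∞.
The indeterminate product → 0, so the limit = 2.

Final answer: 2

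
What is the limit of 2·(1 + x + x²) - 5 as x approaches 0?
Direct substitution at x = 0 gives -3.

Final answer: -3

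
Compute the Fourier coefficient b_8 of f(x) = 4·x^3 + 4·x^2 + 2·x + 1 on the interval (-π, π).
b_8 = (1/π) ∫_{-π}^{π} f(x)·sin(8x) dx.
Evaluate the integral (use parity and integration by parts as needed): b_8 = -π^2 - 13/32.

Final answer: -π^2 - 13/32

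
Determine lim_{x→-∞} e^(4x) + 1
Evaluate the dominant behaviour as x → -∞; each term tends to a finite value or vanishes.
Limit = 1.

Final answer: 1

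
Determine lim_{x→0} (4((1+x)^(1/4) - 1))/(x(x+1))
Both numerator and denominator → 0 as x → 0; this is a 0/0 indeterminate form.
Expand each to leading order near x = 0: numerator ~ x, denominator ~ x.
The limit of the ratio is 1.

Final answer: 1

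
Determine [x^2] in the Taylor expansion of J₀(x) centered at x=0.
Expand to order 2: J₀(x) = 1 - x^2/4 + O(x^3).
The coefficient of x^2 is -1/4.

Final answer: -1/4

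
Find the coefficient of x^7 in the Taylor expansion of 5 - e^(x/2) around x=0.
Expand to order 7: 5 - e^(x/2) = -x^7/645120 - x^6/46080 - x^5/3840 - x^4/384 - x^3/48 - x^2/8 - x/2 + 4 + O(x^8).
The coefficient of x^7 is -1/645120.

Final answer: -1/645120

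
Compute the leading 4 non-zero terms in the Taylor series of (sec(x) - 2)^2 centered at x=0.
7·x^6/180 - x^4/6 - x^2 + 1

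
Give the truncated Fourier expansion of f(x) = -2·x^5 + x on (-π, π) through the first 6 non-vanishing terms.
(-478 - 4·π^4 + 80·π^2)·sin(x) + (-10·π^2 + 14 + 2·π^4)·sin(2·x) + (-4·π^4/3 - 106/81 + 80·π^2/27)·sin(3·x) + (-5·π^2/4 - 1/32 + π^4)·sin(4·x) + (-4·π^4/5 + 154/625 + 16·π^2/25)·sin(5·x) + (-10·π^2/27 - 22/81 + 2·π^4/3)·sin(6·x)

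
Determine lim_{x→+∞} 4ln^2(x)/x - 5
The quotient is an ∞/∞ indeterminate form as x → +∞.
The polynomial denominator x dominates the logarithmic numerator (any positive power of x ≫ ln^2(x) as x → ∞), so the quotient → 0.
Adding the constant: 0 - 5 = -5. Limit = -5.

Final answer: -5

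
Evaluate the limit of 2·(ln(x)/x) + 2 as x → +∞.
Evaluate the dominant behaviour as x → +∞; each term tends to a finite value or vanishes.
Limit = 2.

Final answer: 2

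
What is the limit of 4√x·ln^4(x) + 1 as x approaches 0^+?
The product is a 0·∞ indeterminate form at x → 0⁺.
Rewrite the product as 4·ln^4(x) / x^(-1/2) and apply L'Hôpital, or use the standard hierarchy x^(-1/2) ≫ |ln x|^4 as x → 0⁺.
The indeterminate product → 0, so the limit = 1.

Final answer: 1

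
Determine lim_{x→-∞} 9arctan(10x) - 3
Evaluate the dominant behaviour as x → -∞; each term tends to a finite value or vanishes.
Limit = -9·π/2 - 3.

Final answer: -9·π/2 - 3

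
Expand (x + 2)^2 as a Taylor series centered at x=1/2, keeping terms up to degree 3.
25/4 + 5·(x - 1/2) + (x - 1/2)^2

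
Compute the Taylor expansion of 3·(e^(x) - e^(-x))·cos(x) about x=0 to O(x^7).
-x^5/5 - 2·x^3 + 6·x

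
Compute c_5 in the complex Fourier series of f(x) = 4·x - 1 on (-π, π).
Compute the real Fourier coefficients first: a_5 = 0, b_5 = 8/5.
Then c_5 = (a_5 − i·b_5)/2 = -4·i/5.

Final answer: -4·i/5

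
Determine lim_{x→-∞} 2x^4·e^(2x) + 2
The product is a 0·∞ indeterminate form at x → -∞.
Rewrite the product as 2x^4 / e^(-2x) (an ∞/∞ form) and apply L'Hôpital, or use the standard hierarchy e^(2|x|) ≫ |x^4| as x → -∞.
The indeterminate product → 0, so the limit = 2.

Final answer: 2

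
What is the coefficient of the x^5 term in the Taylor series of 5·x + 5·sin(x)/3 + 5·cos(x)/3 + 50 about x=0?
Expand to order 5: 5·x + 5·sin(x)/3 + 5·cos(x)/3 + 50 = x^5/72 + 5·x^4/72 - 5·x^3/18 - 5·x^2/6 + 20·x/3 + 155/3 + O(x^6).
The coefficient of x^5 is 1/72.

Final answer: 1/72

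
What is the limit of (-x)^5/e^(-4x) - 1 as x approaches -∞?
The quotient is an ∞/∞ indeterminate form as x → -∞.
Compare growth rates of the dominant terms (exponentials ≫ polynomials ≫ logarithms), or apply L'Hôpital's rule; the quotient → 0.
Adding the constant: 0 - 1 = -1. Limit = -1.

Final answer: -1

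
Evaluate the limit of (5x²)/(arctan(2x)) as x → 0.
Both numerator and denominator → 0 as x → 0; this is a 0/0 indeterminate form.
Expand each to leading order near x = 0: numerator ~ 5·x^2, denominator ~ 2·x.
The limit of the ratio is 0.

Final answer: 0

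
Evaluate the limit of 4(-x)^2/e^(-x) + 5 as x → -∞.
The quotient is an ∞/∞ indeterminate form as x → -∞.
Compare growth rates of the dominant terms (exponentials ≫ polynomials ≫ logarithms), or apply L'Hôpital's rule; the quotient → 0.
Adding the constant: 0 + 5 = 5. Limit = 5.

Final answer: 5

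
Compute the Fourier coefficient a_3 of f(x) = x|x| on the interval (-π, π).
a_3 = (1/π) ∫_{-π}^{π} f(x)·cos(3x) dx.
Evaluate the integral (use parity and integration by parts as needed): a_3 = 0.

Final answer: 0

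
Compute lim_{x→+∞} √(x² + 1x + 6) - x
This is an ∞ − ∞ indeterminate form.
Multiply and divide by the conjugate √(x²+1x + 6) + x; the x² terms cancel, leaving (1x + 6)/(√(x²+1x + 6)+x) → 1/2.
Limit = 1/2.

Final answer: 1/2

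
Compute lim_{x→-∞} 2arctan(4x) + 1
Evaluate the dominant behaviour as x → -∞; each term tends to a finite value or vanishes.
Limit = 1 - π.

Final answer: 1 - π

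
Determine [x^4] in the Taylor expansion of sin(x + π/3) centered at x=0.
Expand to order 4: sin(x + π/3) = √(3)·x^4/48 - x^3/12 - √(3)·x^2/4 + x/2 + √(3)/2 + O(x^5).
The coefficient of x^4 is √(3)/48.

Final answer: √(3)/48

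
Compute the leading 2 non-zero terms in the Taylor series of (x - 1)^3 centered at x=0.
3·x - 1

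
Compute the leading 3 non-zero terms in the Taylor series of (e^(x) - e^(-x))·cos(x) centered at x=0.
-x^5/15 - 2·x^3/3 + 2·x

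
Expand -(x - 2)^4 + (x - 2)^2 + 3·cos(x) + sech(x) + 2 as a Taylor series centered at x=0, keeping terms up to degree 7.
-4·x^6/45 - 2·x^4/3 + 8·x^3 - 25·x^2 + 28·x - 6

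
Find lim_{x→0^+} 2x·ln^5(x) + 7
The product is a 0·∞ indeterminate form at x → 0⁺.
Rewrite the product as 2·ln^5(x) / x^(-1) and apply L'Hôpital, or use the standard hierarchy x^(-1) ≫ |ln x|^5 as x → 0⁺.
The indeterminate product → 0, so the limit = 7.

Final answer: 7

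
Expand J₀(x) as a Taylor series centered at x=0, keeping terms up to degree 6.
-x^6/2304 + x^4/64 - x^2/4 + 1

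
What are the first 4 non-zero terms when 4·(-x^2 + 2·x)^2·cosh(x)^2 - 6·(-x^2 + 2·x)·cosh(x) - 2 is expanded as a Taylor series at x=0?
-22·x^3 + 22·x^2 - 12·x - 2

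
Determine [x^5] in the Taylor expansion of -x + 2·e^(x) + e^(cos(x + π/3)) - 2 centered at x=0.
Expand to order 5: -x + 2·e^(x) + e^(cos(x + π/3)) - 2 = x^5·(-5·√(3)·e^(1/2)/768 + 1/60) + x^4·(1/12 - 55·e^(1/2)/384) + x^3·(1/3 + 7·√(3)·e^(1/2)/48) + x^2·(e^(1/2)/8 + 1) + x·(-√(3)·e^(1/2)/2 + 1) + e^(1/2) + O(x^6).
The coefficient of x^5 is -5·√(3)·e^(1/2)/768 + 1/60.

Final answer: -5·√(3)·e^(1/2)/768 + 1/60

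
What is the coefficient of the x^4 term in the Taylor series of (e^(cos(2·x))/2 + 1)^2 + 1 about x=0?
Expand to order 4: (e^(cos(2·x))/2 + 1)^2 + 1 = x^4·(1 + e/2)^2·(e^(2)/(1 + e/2)^2 + 8·e/(3·(1 + e/2))) - 2·e·x^2·(1 + e/2) + 1 + (1 + e/2)^2 + O(x^5).
The coefficient of x^4 is (1 + e/2)^2·(e^(2)/(1 + e/2)^2 + 8·e/(3·(1 + e/2))).

Final answer: (1 + e/2)^2·(e^(2)/(1 + e/2)^2 + 8·e/(3·(1 + e/2)))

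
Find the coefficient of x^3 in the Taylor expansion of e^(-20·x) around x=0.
Expand to order 3: e^(-20·x) = -4000·x^3/3 + 200·x^2 - 20·x + 1 + O(x^4).
The coefficient of x^3 is -4000/3.

Final answer: -4000/3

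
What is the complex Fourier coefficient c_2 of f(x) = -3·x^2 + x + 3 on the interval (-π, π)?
Compute the real Fourier coefficients first: a_2 = -3, b_2 = -1.
Then c_2 = (a_2 − i·b_2)/2 = -3/2 + i/2.

Final answer: -3/2 + i/2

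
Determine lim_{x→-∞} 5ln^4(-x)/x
This is an ∞/∞ indeterminate form as x → -∞.
Compare growth rates of the dominant terms (exponentials ≫ polynomials ≫ logarithms), or apply L'Hôpital's rule; the quotient → 0.
Limit = 0.

Final answer: 0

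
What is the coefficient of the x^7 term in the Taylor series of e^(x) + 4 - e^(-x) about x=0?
Expand to order 7: e^(x) + 4 - e^(-x) = x^7/2520 + x^5/60 + x^3/3 + 2·x + 4 + O(x^8).
The coefficient of x^7 is 1/2520.

Final answer: 1/2520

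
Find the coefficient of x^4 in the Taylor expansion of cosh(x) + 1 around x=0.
Expand to order 4: cosh(x) + 1 = x^4/24 + x^2/2 + 2 + O(x^5).
The coefficient of x^4 is 1/24.

Final answer: 1/24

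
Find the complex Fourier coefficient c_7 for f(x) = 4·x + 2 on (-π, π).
Compute the real Fourier coefficients first: a_7 = 0, b_7 = 8/7.
Then c_7 = (a_7 − i·b_7)/2 = -4·i/7.

Final answer: -4·i/7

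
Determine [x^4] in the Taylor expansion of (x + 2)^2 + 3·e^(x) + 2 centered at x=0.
Expand to order 4: (x + 2)^2 + 3·e^(x) + 2 = x^4/8 + x^3/2 + 5·x^2/2 + 7·x + 9 + O(x^5).
The coefficient of x^4 is 1/8.

Final answer: 1/8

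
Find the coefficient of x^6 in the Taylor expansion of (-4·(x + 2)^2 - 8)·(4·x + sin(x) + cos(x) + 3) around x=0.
Expand to order 6: (-4·(x + 2)^2 - 8)·(4·x + sin(x) + cos(x) + 3) = -4·x^6/15 - x^5/5 + 11·x^4/3 - 8·x^3 - 84·x^2 - 184·x - 96 + O(x^7).
The coefficient of x^6 is -4/15.

Final answer: -4/15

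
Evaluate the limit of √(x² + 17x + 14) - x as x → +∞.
This is an ∞ − ∞ indeterminate form.
Multiply and divide by the conjugate √(x²+17x + 14) + x; the x² terms cancel, leaving (17x + 14)/(√(x²+17x + 14)+x) → 17/2.
Limit = 17/2.

Final answer: 17/2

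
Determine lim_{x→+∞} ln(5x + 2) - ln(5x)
This is an ∞ − ∞ indeterminate form.
Combine the logarithms: ln(5x+2) − ln(5x) = ln((5x+2)/(5x)) = ln(1 + 2/(5x)) → ln(1) = 0.
Limit = 0.

Final answer: 0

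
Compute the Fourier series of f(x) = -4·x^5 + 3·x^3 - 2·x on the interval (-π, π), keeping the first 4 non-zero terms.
(-1000 - 8·π^4 + 166·π^2)·sin(x) + (-23·π^2 + 73/2 + 4·π^4)·sin(2·x) + (-8·π^4/3 - 536/81 + 214·π^2/27)·sin(3·x) + (-4·π^2 + 5/2 + 2·π^4)·sin(4·x)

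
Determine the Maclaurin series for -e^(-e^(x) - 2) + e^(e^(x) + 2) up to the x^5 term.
x^5·(e^(-3)/60 + 13·e^(3)/30) + x^4·(-e^(-3)/24 + 5·e^(3)/8) + x^3·(-e^(-3)/6 + 5·e^(3)/6) + x^2·e^(3) + x·(e^(-3) + e^(3)) - e^(-3) + e^(3)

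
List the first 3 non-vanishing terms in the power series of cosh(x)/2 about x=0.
x^4/48 + x^2/4 + 1/2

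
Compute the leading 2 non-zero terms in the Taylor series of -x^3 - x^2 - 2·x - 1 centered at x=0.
-2·x - 1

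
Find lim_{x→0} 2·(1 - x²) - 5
Direct substitution at x = 0 gives -3.

Final answer: -3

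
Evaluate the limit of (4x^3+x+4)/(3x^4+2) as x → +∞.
This is an ∞/∞ indeterminate form as x → +∞.
Divide numerator and denominator by x^4 and let the lower-order terms vanish; the numerator's degree 3 is below the denominator's degree 4, so the quotient → 0.
Limit = 0.

Final answer: 0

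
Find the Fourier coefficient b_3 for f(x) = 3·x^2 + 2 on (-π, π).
b_3 = (1/π) ∫_{-π}^{π} f(x)·sin(3x) dx.
Evaluate the integral (use parity and integration by parts as needed): b_3 = 0.

Final answer: 0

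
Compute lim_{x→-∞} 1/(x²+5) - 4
Evaluate the dominant behaviour as x → -∞; each term tends to a finite value or vanishes.
Limit = -4.

Final answer: -4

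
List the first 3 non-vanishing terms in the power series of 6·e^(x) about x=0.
3·x^2 + 6·x + 6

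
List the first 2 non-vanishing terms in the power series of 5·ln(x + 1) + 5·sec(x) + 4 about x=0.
5·x + 9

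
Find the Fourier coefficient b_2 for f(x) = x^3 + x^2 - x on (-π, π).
b_2 = (1/π) ∫_{-π}^{π} f(x)·sin(2x) dx.
Evaluate the integral (use parity and integration by parts as needed): b_2 = 5/2 - π^2.

Final answer: 5/2 - π^2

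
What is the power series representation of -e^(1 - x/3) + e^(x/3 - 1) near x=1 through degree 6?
(1 - e^(4/3))·e^(-2/3) + (1 + e^(4/3))·e^(-2/3)·(x - 1)/3 + (1 - e^(4/3))·e^(-2/3)·(x - 1)^2/18 + (1 + e^(4/3))·e^(-2/3)·(x - 1)^3/162 + (1 - e^(4/3))·e^(-2/3)·(x - 1)^4/1944 + (1 + e^(4/3))·e^(-2/3)·(x - 1)^5/29160 + (1 - e^(4/3))·e^(-2/3)·(x - 1)^6/524880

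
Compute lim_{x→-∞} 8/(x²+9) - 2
Evaluate the dominant behaviour as x → -∞; each term tends to a finite value or vanishes.
Limit = -2.

Final answer: -2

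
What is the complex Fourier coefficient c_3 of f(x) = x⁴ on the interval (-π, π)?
Compute the real Fourier coefficients first: a_3 = 16/27 - 8·π^2/9, b_3 = 0.
Then c_3 = (a_3 − i·b_3)/2 = 8/27 - 4·π^2/9.

Final answer: 8/27 - 4·π^2/9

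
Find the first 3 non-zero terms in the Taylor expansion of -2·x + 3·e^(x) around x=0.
3·x^2/2 + x + 3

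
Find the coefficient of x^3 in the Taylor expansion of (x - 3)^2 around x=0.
Expand to order 3: (x - 3)^2 = x^2 - 6·x + 9 + O(x^4).
The coefficient of x^3 is 0.

Final answer: 0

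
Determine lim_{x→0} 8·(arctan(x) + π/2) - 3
Direct substitution at x = 0 gives -3 + 4·π.

Final answer: -3 + 4·π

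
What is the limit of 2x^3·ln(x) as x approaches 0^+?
This is a 0·∞ indeterminate form at x → 0⁺.
Rewrite the product as 2·ln(x) / x^(-3) and apply L'Hôpital, or use the standard hierarchy x^(-3) ≫ |ln x| as x → 0⁺.
The indeterminate product → 0, so the limit = 0.

Final answer: 0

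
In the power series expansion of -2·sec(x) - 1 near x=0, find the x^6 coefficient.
Expand to order 6: -2·sec(x) - 1 = -61·x^6/360 - 5·x^4/12 - x^2 - 3 + O(x^7).
The coefficient of x^6 is -61/360.

Final answer: -61/360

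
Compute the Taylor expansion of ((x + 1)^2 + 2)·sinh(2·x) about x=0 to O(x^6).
32·x^5/15 + 8·x^4/3 + 6·x^3 + 4·x^2 + 6·x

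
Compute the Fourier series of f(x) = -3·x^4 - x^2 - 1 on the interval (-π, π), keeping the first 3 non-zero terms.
(-140 + 24·π^2)·cos(x) + (8 - 6·π^2)·cos(2·x) - 3·π^4/5 - π^2/3 - 1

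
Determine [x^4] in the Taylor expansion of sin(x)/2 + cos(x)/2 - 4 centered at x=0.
Expand to order 4: sin(x)/2 + cos(x)/2 - 4 = x^4/48 - x^3/12 - x^2/4 + x/2 - 7/2 + O(x^5).
The coefficient of x^4 is 1/48.

Final answer: 1/48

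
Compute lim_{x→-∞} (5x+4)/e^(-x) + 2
The quotient is an ∞/∞ indeterminate form as x → -∞.
Compare growth rates of the dominant terms (exponentials ≫ polynomials ≫ logarithms), or apply L'Hôpital's rule; the quotient → 0.
Adding the constant: 0 + 2 = 2. Limit = 2.

Final answer: 2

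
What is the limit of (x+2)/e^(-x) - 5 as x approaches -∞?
The quotient is an ∞/∞ indeterminate form as x → -∞.
Compare growth rates of the dominant terms (exponentials ≫ polynomials ≫ logarithms), or apply L'Hôpital's rule; the quotient → 0.
Adding the constant: 0 - 5 = -5. Limit = -5.

Final answer: -5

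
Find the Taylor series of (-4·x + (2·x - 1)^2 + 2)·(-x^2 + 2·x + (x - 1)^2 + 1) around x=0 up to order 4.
8·x^2 - 16·x + 6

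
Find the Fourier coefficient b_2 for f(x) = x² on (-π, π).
b_2 = (1/π) ∫_{-π}^{π} f(x)·sin(2x) dx.
Evaluate the integral (use parity and integration by parts as needed): b_2 = 0.

Final answer: 0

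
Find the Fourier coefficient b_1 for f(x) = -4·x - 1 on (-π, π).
b_1 = (1/π) ∫_{-π}^{π} f(x)·sin(1x) dx.
Evaluate the integral (use parity and integration by parts as needed): b_1 = -8.

Final answer: -8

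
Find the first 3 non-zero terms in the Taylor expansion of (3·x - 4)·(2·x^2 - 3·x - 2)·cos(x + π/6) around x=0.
x^2·(-21·√(3)/2 - 3) + x·(-4 + 3·√(3)) + 4·√(3)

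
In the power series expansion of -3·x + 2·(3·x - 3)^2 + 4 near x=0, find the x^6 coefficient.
Expand to order 6: -3·x + 2·(3·x - 3)^2 + 4 = 18·x^2 - 39·x + 22 + O(x^7).
The coefficient of x^6 is 0.

Final answer: 0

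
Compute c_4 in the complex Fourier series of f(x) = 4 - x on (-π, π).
Compute the real Fourier coefficients first: a_4 = 0, b_4 = 1/2.
Then c_4 = (a_4 − i·b_4)/2 = -i/4.

Final answer: -i/4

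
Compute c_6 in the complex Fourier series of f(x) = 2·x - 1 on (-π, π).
Compute the real Fourier coefficients first: a_6 = 0, b_6 = -2/3.
Then c_6 = (a_6 − i·b_6)/2 = i/3.

Final answer: i/3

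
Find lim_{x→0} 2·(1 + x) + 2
Direct substitution at x = 0 gives 4.

Final answer: 4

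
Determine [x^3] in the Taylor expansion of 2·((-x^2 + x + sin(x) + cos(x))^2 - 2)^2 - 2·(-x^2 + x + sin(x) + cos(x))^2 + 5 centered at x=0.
Expand to order 3: 2·((-x^2 + x + sin(x) + cos(x))^2 - 2)^2 - 2·(-x^2 + x + sin(x) + cos(x))^2 + 5 = 54·x^3 + 26·x^2 - 24·x + 5 + O(x^4).
The coefficient of x^3 is 54.

Final answer: 54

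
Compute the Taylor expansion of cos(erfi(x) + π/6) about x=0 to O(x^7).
x^6·(-14·√(3)/(45·π) - 2·√(3)/(45·π^3) + 4·√(3)/(9·π^2)) + x^5·(-1/(10·√(π)) - 2/(15·π^(5/2)) + 2/(3·π^(3/2))) + x^4·(-2·√(3)/(3·π) + √(3)/(3·π^2)) + x^3·(-1/(3·√(π)) + 2/(3·π^(3/2))) - √(3)·x^2/π - x/√(π) + √(3)/2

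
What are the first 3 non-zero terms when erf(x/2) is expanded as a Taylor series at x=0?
x^5/(160·√(π)) - x^3/(12·√(π)) + x/√(π)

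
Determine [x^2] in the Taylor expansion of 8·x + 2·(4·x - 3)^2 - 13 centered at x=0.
Expand to order 2: 8·x + 2·(4·x - 3)^2 - 13 = 32·x^2 - 40·x + 5 + O(x^3).
The coefficient of x^2 is 32.

Final answer: 32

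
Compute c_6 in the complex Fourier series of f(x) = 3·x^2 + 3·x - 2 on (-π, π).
Compute the real Fourier coefficients first: a_6 = 1/3, b_6 = -1.
Then c_6 = (a_6 − i·b_6)/2 = 1/6 + i/2.

Final answer: 1/6 + i/2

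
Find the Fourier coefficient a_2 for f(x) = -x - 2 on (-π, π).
a_2 = (1/π) ∫_{-π}^{π} f(x)·cos(2x) dx.
Evaluate the integral (use parity and integration by parts as needed): a_2 = 0.

Final answer: 0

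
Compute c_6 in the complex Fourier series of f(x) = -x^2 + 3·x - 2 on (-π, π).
Compute the real Fourier coefficients first: a_6 = -1/9, b_6 = -1.
Then c_6 = (a_6 − i·b_6)/2 = -1/18 + i/2.

Final answer: -1/18 + i/2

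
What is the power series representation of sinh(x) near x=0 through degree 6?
x^5/120 + x^3/6 + x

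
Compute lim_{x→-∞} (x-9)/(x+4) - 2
Evaluate the dominant behaviour as x → -∞; each term tends to a finite value or vanishes.
Limit = -1.

Final answer: -1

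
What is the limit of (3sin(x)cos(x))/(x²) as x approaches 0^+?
Both numerator and denominator → 0 as x → 0^+; this is a 0/0 indeterminate form.
Expand each to leading order near x = 0: numerator ~ 3·x, denominator ~ x^2.
The limit of the ratio is ∞.

Final answer: ∞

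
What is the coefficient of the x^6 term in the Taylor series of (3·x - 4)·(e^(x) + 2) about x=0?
Expand to order 6: (3·x - 4)·(e^(x) + 2) = 7·x^6/360 + 11·x^5/120 + x^4/3 + 5·x^3/6 + x^2 + 5·x - 12 + O(x^7).
The coefficient of x^6 is 7/360.

Final answer: 7/360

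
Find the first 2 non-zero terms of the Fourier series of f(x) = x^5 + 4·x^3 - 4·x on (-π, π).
(-32·π^2 + 184 + 2·π^4)·sin(x) + (-π^4 + 5/2 + π^2)·sin(2·x)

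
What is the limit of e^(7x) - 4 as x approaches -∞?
Evaluate the dominant behaviour as x → -∞; each term tends to a finite value or vanishes.
Limit = -4.

Final answer: -4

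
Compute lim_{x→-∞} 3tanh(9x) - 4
Evaluate the dominant behaviour as x → -∞; each term tends to a finite value or vanishes.
Limit = -7.

Final answer: -7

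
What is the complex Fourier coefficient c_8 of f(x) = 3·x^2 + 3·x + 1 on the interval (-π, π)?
Compute the real Fourier coefficients first: a_8 = 3/16, b_8 = -3/4.
Then c_8 = (a_8 − i·b_8)/2 = 3/32 + 3·i/8.

Final answer: 3/32 + 3·i/8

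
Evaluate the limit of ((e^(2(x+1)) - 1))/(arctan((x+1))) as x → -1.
Both numerator and denominator → 0 as x → -1; this is a 0/0 indeterminate form.
Expand each to leading order near x = -1: numerator ~ 2·(x + 1), denominator ~ (x + 1).
The limit of the ratio is 2.

Final answer: 2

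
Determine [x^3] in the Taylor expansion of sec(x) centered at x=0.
Expand to order 3: sec(x) = x^2/2 + 1 + O(x^4).
The coefficient of x^3 is 0.

Final answer: 0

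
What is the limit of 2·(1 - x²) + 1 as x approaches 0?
Direct substitution at x = 0 gives 3.

Final answer: 3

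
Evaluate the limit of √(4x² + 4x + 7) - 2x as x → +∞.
As x → +∞: multiply by the conjugate to get (4x+7)/(√(4x²+4x+7)+2x); the denominator ~ 4x, so the limit is 4/4 = 1.
Limit = 1.

Final answer: 1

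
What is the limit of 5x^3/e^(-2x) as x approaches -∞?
This is an ∞/∞ indeterminate form as x → -∞.
Compare growth rates of the dominant terms (exponentials ≫ polynomials ≫ logarithms), or apply L'Hôpital's rule; the quotient → 0.
Limit = 0.

Final answer: 0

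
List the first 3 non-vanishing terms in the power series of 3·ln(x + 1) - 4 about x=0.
-3·x^2/2 + 3·x - 4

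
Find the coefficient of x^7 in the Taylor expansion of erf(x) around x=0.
Expand to order 7: erf(x) = -x^7/(21·√(π)) + x^5/(5·√(π)) - 2·x^3/(3·√(π)) + 2·x/√(π) + O(x^8).
The coefficient of x^7 is -1/(21·√(π)).

Final answer: -1/(21·√(π))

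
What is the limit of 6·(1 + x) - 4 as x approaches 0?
Direct substitution at x = 0 gives 2.

Final answer: 2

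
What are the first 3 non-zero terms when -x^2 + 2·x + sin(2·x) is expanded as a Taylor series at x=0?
-4·x^3/3 - x^2 + 4·x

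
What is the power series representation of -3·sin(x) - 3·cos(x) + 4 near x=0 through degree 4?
-x^4/8 + x^3/2 + 3·x^2/2 - 3·x + 1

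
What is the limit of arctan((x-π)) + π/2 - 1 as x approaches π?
Direct substitution at x = π gives -1 + π/2.

Final answer: -1 + π/2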